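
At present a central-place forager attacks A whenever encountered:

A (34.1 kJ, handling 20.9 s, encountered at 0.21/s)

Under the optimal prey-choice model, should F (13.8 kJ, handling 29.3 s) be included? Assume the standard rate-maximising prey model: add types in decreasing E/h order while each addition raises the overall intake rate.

No

On A alone, R = ΣλE/(1+Σλh) = 7.161/5.389 = 1.329 kJ/s.
F: E/h = 13.8/29.3 = 0.471 kJ/s.
Since 0.471 < R, time spent handling F is better spent searching.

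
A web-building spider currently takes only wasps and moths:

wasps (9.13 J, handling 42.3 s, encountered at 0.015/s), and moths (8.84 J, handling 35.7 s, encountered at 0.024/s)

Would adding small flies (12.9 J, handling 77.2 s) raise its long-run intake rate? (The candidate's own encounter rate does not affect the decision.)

Yes

On wasps and moths alone, R = ΣλE/(1+Σλh) = 0.3491/2.491 = 0.1401 J/s.
Profitability of small flies: 12.9/77.2 = 0.1671 J/s.
Since 0.1671 > R, including small flies increases the long-run rate.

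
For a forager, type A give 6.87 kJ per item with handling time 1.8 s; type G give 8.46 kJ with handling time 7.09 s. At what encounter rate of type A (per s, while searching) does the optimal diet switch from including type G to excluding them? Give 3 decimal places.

0.253 per s

Drop type G once their profitability E₂/h₂ falls below the rate achievable on type A alone: E₂/h₂ = λE₁/(1 + λh₁).
Solve for λ: λE₁h₂ = E₂(1 + λh₁) → λ(E₁h₂ − E₂h₁) = E₂ → λ = E₂/(E₁h₂ − E₂h₁).
λ = 8.46/(6.87×7.09 − 8.46×1.8) = 8.46/33.48 = 0.2527 per s.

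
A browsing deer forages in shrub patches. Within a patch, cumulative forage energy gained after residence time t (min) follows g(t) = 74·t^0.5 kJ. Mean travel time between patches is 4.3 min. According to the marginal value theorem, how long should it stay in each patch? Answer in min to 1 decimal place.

Maximise g(t)/(T+t): set derivative to zero → g'(t)(T+t) = g(t).
g'(t) = 0.5·74·t^-0.5. Setting 0.5·74·t^-0.5 = 74·t^0.5/(4.3+t) gives 0.5(4.3+t) = t, so 0.50·t = 0.5×4.3.
t* = 0.5×4.3/0.50 = 4.3 min.

4.3 min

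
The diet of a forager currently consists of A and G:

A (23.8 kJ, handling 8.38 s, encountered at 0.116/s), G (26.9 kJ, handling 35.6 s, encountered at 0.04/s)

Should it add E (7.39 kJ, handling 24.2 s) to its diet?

Current rate: (0.116×23.8 + 0.04×26.9)/(1 + 0.116×8.38 + 0.04×35.6) = 1.13 kJ/s.
Profitability of E: 7.39/24.2 = 0.3054 kJ/s.
Since 0.3054 < R, time spent handling E is better spent searching.

No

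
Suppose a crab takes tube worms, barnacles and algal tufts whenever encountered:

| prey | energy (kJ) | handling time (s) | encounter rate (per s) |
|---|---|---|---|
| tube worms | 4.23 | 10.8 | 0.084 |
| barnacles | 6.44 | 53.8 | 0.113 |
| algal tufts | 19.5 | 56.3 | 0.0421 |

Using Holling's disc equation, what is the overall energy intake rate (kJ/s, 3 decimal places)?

R = (0.084×4.23 + 0.113×6.44 + 0.0421×19.5) / (1 + 0.084×10.8 + 0.113×53.8 + 0.0421×56.3) = 1.904/10.36 = 0.1838 kJ/s.

0.184 kJ/s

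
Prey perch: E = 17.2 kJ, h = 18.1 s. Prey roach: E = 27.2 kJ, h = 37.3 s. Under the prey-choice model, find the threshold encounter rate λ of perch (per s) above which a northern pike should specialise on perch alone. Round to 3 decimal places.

Drop roach once their profitability E₂/h₂ falls below the rate achievable on perch alone: E₂/h₂ = λE₁/(1 + λh₁).
Solve for λ: λE₁h₂ = E₂(1 + λh₁) → λ(E₁h₂ − E₂h₁) = E₂ → λ = E₂/(E₁h₂ − E₂h₁).
λ = 27.2/(17.2×37.3 − 27.2×18.1) = 27.2/149.2 = 0.1823 per s.

0.182 per s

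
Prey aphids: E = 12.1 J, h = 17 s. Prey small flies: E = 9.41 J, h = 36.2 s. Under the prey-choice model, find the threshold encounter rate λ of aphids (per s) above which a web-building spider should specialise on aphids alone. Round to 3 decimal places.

The zero-one rule: include small flies iff E₂/h₂ > λE₁/(1+λh₁). Equality gives the switch point.
λE₁h₂ = E₂ + λE₂h₁ ⇒ λ = E₂/(E₁h₂ − E₂h₁) = 9.41/(438 − 160) = 0.03384 per s.

0.034 per s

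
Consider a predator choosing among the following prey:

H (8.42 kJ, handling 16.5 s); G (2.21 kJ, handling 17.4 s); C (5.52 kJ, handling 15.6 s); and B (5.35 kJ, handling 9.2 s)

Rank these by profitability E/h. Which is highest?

B

Profitability E/h (kJ/s): H = 8.42/16.5 = 0.51, G = 2.21/17.4 = 0.127, C = 5.52/15.6 = 0.354, B = 5.35/9.2 = 0.582.
Ranked: B > H > C > G.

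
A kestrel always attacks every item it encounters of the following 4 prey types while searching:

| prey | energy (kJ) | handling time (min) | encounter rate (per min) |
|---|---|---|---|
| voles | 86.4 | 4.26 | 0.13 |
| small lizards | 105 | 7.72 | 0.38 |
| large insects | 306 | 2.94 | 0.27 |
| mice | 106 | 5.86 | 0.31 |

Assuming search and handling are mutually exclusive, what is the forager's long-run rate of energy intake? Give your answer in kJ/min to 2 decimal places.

R = Σλ_iE_i / (1 + Σλ_ih_i)
Numerator: 0.13×86.4 + 0.38×105 + 0.27×306 + 0.31×106 = 166.6
Denominator: 1 + 0.13×4.26 + 0.38×7.72 + 0.27×2.94 + 0.31×5.86 = 7.098
R = 166.6/7.098 = 23.47 kJ/min

23.47 kJ/min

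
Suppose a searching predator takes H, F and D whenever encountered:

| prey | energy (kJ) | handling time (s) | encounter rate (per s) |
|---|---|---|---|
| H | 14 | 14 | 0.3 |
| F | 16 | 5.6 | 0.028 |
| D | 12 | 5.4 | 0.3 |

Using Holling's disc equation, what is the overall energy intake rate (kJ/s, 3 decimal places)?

1.182 kJ/s

R = (0.3×14 + 0.028×16 + 0.3×12) / (1 + 0.3×14 + 0.028×5.6 + 0.3×5.4) = 8.248/6.977 = 1.182 kJ/s.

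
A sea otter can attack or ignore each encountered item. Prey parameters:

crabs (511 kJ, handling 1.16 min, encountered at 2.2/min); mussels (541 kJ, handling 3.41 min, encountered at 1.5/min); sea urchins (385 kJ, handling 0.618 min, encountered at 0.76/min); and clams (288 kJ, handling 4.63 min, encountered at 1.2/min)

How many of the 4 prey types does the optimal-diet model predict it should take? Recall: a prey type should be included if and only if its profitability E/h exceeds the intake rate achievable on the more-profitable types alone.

Rank by E/h (kJ/min): sea urchins 623, crabs 441, mussels 159, clams 62.2. Include each in turn until the next type's E/h falls below the running intake rate.
Rate on top 1: 199.1. crabs: 441 > 199.1 → include.
Rate on top 2: 352.3. mussels: 159 < 352.3 → exclude; stop.
Optimal diet: sea urchins, crabs — 2 of 4 types.

2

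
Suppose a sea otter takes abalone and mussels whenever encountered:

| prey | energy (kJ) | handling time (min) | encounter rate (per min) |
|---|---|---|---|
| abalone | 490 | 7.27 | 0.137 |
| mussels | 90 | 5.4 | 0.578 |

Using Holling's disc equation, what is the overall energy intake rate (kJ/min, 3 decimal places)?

23.284 kJ/min

Energy encountered per unit search time: 0.137×490 + 0.578×90 = 119.2 kJ/min.
Handling time per unit search time: 0.137×7.27 + 0.578×5.4 = 4.117.
Rate = 119.2/(1 + 4.117) = 23.28 kJ/min.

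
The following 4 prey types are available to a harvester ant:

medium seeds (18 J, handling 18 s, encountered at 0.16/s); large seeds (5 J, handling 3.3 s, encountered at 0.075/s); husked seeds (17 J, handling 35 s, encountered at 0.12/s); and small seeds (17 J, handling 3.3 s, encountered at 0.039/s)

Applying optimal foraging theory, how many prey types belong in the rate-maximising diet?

E/h in descending order: small seeds 5.15, large seeds 1.52, medium seeds 1, husked seeds 0.486 J/s. The optimal diet is the largest prefix of this list for which every included type satisfies E_i/h_i > R on the types above it.
Rate on top 1: 0.5874. large seeds: 1.52 > 0.5874 → include.
Rate on top 2: 0.7543. medium seeds: 1 > 0.7543 → include.
Rate on top 3: 0.9205. husked seeds: 0.486 < 0.9205 → exclude; stop.
Optimal diet: small seeds, large seeds, medium seeds — 3 of 4 types.

3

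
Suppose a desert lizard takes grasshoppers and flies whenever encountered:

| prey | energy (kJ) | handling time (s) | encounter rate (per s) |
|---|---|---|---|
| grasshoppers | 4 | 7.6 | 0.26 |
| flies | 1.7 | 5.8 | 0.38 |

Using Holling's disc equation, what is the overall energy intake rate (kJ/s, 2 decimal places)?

R = (0.26×4 + 0.38×1.7) / (1 + 0.26×7.6 + 0.38×5.8) = 1.686/5.18 = 0.3255 kJ/s.

0.33 kJ/s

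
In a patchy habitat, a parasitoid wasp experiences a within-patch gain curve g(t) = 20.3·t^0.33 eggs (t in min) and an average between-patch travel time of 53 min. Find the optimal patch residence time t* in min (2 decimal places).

Optimal t* satisfies g'(t*) = g(t*)/(T + t*).
g'(t) = 0.33·20.3·t^-0.67. Setting 0.33·20.3·t^-0.67 = 20.3·t^0.33/(53+t) gives 0.33(53+t) = t, so 0.67·t = 0.33×53.
t* = 0.33×53/0.67 = 26.1 min.

26.10 min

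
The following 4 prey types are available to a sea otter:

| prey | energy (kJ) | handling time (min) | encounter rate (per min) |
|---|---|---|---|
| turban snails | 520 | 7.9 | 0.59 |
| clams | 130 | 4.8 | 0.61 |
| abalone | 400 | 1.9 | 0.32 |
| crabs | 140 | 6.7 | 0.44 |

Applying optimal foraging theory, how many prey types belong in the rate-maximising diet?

E/h in descending order: abalone 211, turban snails 65.8, clams 27.1, crabs 20.9 kJ/min. The optimal diet is the largest prefix of this list for which every included type satisfies E_i/h_i > R on the types above it.
Rate on top 1: 79.6. turban snails: 65.8 < 79.6 → exclude; stop.
Optimal diet: abalone — 1 of 4 types.

1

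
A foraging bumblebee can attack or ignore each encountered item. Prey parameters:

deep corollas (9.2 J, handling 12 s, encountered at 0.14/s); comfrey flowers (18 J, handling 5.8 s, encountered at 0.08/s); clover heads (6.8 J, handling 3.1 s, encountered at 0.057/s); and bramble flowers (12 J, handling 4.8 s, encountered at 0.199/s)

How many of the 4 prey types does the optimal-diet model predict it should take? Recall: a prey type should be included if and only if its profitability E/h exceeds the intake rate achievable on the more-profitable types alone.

3

E/h in descending order: comfrey flowers 3.1, bramble flowers 2.5, clover heads 2.19, deep corollas 0.767 J/s. The optimal diet is the largest prefix of this list for which every included type satisfies E_i/h_i > R on the types above it.
Rate on top 1: 0.9836. bramble flowers: 2.5 > 0.9836 → include.
Rate on top 2: 1.582. clover heads: 2.19 > 1.582 → include.
Rate on top 3: 1.624. deep corollas: 0.767 < 1.624 → exclude; stop.
Optimal diet: comfrey flowers, bramble flowers, clover heads — 3 of 4 types.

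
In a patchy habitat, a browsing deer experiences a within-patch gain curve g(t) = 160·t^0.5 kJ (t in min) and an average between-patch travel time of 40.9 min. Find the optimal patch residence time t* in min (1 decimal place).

40.9 min

By the marginal value theorem, leave when the instantaneous gain rate g'(t) equals the habitat-wide average g(t)/(T + t).
g'(t) = 0.5·160·t^-0.5. Setting 0.5·160·t^-0.5 = 160·t^0.5/(40.9+t) gives 0.5(40.9+t) = t, so 0.50·t = 0.5×40.9.
t* = 0.5×40.9/0.50 = 40.9 min.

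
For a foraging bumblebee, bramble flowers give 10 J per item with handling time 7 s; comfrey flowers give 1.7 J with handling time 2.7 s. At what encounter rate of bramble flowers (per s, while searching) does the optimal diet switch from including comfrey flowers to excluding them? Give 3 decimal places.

At the threshold, the rate on bramble flowers alone equals the profitability of comfrey flowers: λ·10/(1 + λ·7) = 1.7/2.7 = 0.6296.
Rearranging, λ(10 − 0.6296×7) = 0.6296, so λ = 0.6296/5.593 = 0.1126 per s.

0.113 per s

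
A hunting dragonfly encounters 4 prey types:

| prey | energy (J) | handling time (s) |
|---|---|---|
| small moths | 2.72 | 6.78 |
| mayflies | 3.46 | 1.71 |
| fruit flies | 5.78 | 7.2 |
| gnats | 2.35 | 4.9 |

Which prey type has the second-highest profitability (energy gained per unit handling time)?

In descending order of E/h:
mayflies: 3.46/1.71 = 2.02 J/s
fruit flies: 5.78/7.2 = 0.803 J/s
gnats: 2.35/4.9 = 0.48 J/s
small moths: 2.72/6.78 = 0.401 J/s

fruit flies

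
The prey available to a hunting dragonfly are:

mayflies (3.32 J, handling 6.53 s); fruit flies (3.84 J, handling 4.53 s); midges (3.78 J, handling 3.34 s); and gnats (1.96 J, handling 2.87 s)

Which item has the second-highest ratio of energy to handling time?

fruit flies

Profitability E/h (J/s): mayflies = 3.32/6.53 = 0.508, fruit flies = 3.84/4.53 = 0.848, midges = 3.78/3.34 = 1.13, gnats = 1.96/2.87 = 0.683.
Ranked: midges > fruit flies > gnats > mayflies.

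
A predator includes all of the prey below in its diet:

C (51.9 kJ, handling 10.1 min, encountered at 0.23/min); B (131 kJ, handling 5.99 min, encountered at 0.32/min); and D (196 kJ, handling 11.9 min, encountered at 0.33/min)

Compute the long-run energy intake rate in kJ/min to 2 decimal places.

12.93 kJ/min

R = (0.23×51.9 + 0.32×131 + 0.33×196) / (1 + 0.23×10.1 + 0.32×5.99 + 0.33×11.9) = 118.5/9.167 = 12.93 kJ/min.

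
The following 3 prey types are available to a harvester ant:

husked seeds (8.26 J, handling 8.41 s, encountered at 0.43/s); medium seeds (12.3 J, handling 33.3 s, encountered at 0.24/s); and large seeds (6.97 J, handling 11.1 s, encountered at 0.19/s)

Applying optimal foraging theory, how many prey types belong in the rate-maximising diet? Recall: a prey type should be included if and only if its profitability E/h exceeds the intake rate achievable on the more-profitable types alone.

Profitabilities (E/h, J/s): husked seeds 0.982, large seeds 0.628, medium seeds 0.369. Add prey in this order while the next type's profitability exceeds the intake rate on those already taken.
Rate on top 1: 0.7694. large seeds: 0.628 < 0.7694 → exclude; stop.
Optimal diet: husked seeds — 1 of 3 types.

1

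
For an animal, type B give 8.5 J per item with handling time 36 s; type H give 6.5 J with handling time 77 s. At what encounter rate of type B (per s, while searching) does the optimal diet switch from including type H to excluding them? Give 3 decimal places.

Drop type H once their profitability E₂/h₂ falls below the rate achievable on type B alone: E₂/h₂ = λE₁/(1 + λh₁).
Solve for λ: λE₁h₂ = E₂(1 + λh₁) → λ(E₁h₂ − E₂h₁) = E₂ → λ = E₂/(E₁h₂ − E₂h₁).
λ = 6.5/(8.5×77 − 6.5×36) = 6.5/420.5 = 0.01546 per s.

0.015 per s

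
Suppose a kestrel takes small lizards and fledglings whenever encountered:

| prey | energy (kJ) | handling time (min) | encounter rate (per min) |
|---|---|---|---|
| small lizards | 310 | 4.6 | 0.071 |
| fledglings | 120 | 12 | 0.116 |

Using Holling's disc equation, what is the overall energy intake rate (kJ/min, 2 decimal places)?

13.22 kJ/min

R = Σλ_iE_i / (1 + Σλ_ih_i)
Numerator: 0.071×310 + 0.116×120 = 35.93
Denominator: 1 + 0.071×4.6 + 0.116×12 = 2.719
R = 35.93/2.719 = 13.22 kJ/min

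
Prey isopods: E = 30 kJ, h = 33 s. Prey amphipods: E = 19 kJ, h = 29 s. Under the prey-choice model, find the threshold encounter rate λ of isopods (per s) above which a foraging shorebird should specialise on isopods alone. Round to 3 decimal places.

At the threshold, the rate on isopods alone equals the profitability of amphipods: λ·30/(1 + λ·33) = 19/29 = 0.6552.
Rearranging, λ(30 − 0.6552×33) = 0.6552, so λ = 0.6552/8.379 = 0.07819 per s.

0.078 per s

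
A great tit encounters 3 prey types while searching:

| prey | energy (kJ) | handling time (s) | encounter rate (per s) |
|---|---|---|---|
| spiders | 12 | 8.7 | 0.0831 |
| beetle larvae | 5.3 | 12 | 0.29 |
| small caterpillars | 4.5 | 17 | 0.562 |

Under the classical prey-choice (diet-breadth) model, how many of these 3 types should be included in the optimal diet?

Profitabilities (E/h, kJ/s): spiders 1.38, beetle larvae 0.442, small caterpillars 0.265. Add prey in this order while the next type's profitability exceeds the intake rate on those already taken.
Rate on top 1: 0.5788. beetle larvae: 0.442 < 0.5788 → exclude; stop.
Optimal diet: spiders — 1 of 3 types.

1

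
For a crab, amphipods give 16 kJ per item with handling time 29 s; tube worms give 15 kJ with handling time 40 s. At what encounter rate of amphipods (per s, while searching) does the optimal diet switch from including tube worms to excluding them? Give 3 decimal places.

The zero-one rule: include tube worms iff E₂/h₂ > λE₁/(1+λh₁). Equality gives the switch point.
λE₁h₂ = E₂ + λE₂h₁ ⇒ λ = E₂/(E₁h₂ − E₂h₁) = 15/(640 − 435) = 0.07317 per s.

0.073 per s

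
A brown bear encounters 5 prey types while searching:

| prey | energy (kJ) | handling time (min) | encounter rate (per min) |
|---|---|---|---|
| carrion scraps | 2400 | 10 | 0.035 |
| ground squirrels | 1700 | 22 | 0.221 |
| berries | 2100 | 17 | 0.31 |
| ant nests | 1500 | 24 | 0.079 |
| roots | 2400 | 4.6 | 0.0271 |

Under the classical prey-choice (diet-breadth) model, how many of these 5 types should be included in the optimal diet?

3

Rank by E/h (kJ/min): roots 522, carrion scraps 240, berries 124, ground squirrels 77.3, ant nests 62.5. Include each in turn until the next type's E/h falls below the running intake rate.
Rate on top 1: 57.83. carrion scraps: 240 > 57.83 → include.
Rate on top 2: 101.1. berries: 124 > 101.1 → include.
Rate on top 3: 118.6. ground squirrels: 77.3 < 118.6 → exclude; stop.
Optimal diet: roots, carrion scraps, berries — 3 of 5 types.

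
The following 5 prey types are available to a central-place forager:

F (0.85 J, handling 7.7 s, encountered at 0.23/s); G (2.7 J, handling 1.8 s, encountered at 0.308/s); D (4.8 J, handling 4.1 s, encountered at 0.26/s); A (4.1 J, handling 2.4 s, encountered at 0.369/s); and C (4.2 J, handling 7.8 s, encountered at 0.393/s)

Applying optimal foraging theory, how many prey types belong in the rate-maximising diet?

3

E/h in descending order: A 1.71, G 1.5, D 1.17, C 0.538, F 0.11 J/s. The optimal diet is the largest prefix of this list for which every included type satisfies E_i/h_i > R on the types above it.
Rate on top 1: 0.8023. G: 1.5 > 0.8023 → include.
Rate on top 2: 0.9609. D: 1.17 > 0.9609 → include.
Rate on top 3: 1.025. C: 0.538 < 1.025 → exclude; stop.
Optimal diet: A, G, D — 3 of 5 types.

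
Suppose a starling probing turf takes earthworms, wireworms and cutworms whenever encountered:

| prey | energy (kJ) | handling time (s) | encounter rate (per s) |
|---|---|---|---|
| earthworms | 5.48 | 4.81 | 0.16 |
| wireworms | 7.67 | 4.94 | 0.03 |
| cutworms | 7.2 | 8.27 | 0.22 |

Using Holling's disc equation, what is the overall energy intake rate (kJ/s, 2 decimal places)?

Energy encountered per unit search time: 0.16×5.48 + 0.03×7.67 + 0.22×7.2 = 2.691 kJ/s.
Handling time per unit search time: 0.16×4.81 + 0.03×4.94 + 0.22×8.27 = 2.737.
Rate = 2.691/(1 + 2.737) = 0.72 kJ/s.

0.72 kJ/s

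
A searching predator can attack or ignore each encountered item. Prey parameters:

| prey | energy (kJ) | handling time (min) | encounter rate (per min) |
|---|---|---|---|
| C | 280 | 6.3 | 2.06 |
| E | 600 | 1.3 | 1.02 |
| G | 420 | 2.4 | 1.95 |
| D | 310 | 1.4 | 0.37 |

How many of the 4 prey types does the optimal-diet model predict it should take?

1

Profitabilities (E/h, kJ/min): E 462, D 221, G 175, C 44.4. Add prey in this order while the next type's profitability exceeds the intake rate on those already taken.
Rate on top 1: 263.1. D: 221 < 263.1 → exclude; stop.
Optimal diet: E — 1 of 4 types.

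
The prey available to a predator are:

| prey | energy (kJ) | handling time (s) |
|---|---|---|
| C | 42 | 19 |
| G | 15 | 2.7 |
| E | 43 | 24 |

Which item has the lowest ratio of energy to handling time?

E

In descending order of E/h:
G: 15/2.7 = 5.56 kJ/s
C: 42/19 = 2.21 kJ/s
E: 43/24 = 1.79 kJ/s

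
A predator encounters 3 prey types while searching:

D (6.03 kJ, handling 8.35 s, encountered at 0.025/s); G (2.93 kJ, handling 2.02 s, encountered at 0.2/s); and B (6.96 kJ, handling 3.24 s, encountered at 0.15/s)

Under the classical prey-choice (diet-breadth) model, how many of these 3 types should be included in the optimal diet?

2

Rank by E/h (kJ/s): B 2.15, G 1.45, D 0.722. Include each in turn until the next type's E/h falls below the running intake rate.
Rate on top 1: 0.7026. G: 1.45 > 0.7026 → include.
Rate on top 2: 0.8624. D: 0.722 < 0.8624 → exclude; stop.
Optimal diet: B, G — 2 of 3 types.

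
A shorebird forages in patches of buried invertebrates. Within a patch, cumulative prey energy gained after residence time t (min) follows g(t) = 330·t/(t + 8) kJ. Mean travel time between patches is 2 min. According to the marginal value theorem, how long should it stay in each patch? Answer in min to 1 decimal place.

Optimal t* satisfies g'(t*) = g(t*)/(T + t*).
g'(t) = 330·8/(t + 8)². Setting 330·8/(t+8)² = 330t/[(t+8)(2+t)] gives 8(2+t) = t(t+8), so t² = 8×2 = 16.
t* = √16 = 4 min.

4.0 min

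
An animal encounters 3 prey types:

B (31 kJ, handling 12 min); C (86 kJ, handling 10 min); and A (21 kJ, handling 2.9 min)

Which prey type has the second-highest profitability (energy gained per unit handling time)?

A

In descending order of E/h:
C: 86/10 = 8.6 kJ/min
A: 21/2.9 = 7.24 kJ/min
B: 31/12 = 2.58 kJ/min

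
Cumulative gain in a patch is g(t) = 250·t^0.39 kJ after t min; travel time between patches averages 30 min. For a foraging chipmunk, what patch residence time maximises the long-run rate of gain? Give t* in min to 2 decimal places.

By the marginal value theorem, leave when the instantaneous gain rate g'(t) equals the habitat-wide average g(t)/(T + t).
g'(t) = 0.39·250·t^-0.61. Setting 0.39·250·t^-0.61 = 250·t^0.39/(30+t) gives 0.39(30+t) = t, so 0.61·t = 0.39×30.
t* = 0.39×30/0.61 = 19.18 min.

19.18 min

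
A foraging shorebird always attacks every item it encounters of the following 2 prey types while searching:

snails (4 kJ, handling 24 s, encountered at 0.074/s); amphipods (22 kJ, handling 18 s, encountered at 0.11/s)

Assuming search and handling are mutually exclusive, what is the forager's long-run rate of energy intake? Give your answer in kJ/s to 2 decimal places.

Energy encountered per unit search time: 0.074×4 + 0.11×22 = 2.716 kJ/s.
Handling time per unit search time: 0.074×24 + 0.11×18 = 3.756.
Rate = 2.716/(1 + 3.756) = 0.5711 kJ/s.

0.57 kJ/s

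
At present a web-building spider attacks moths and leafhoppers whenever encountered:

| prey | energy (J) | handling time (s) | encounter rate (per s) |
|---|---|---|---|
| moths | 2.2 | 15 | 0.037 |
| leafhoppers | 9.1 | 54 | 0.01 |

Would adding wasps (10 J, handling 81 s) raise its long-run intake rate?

On moths and leafhoppers alone, R = ΣλE/(1+Σλh) = 0.1724/2.095 = 0.08229 J/s.
Profitability of wasps: 10/81 = 0.1235 J/s.
Since 0.1235 > R, including wasps increases the long-run rate.

Yes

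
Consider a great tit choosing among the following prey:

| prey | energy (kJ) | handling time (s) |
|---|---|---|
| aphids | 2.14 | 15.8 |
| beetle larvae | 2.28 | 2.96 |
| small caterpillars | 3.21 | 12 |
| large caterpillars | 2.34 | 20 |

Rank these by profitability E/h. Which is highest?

beetle larvae

Profitability E/h (kJ/s): aphids = 2.14/15.8 = 0.135, beetle larvae = 2.28/2.96 = 0.77, small caterpillars = 3.21/12 = 0.268, large caterpillars = 2.34/20 = 0.117.
Ranked: beetle larvae > small caterpillars > aphids > large caterpillars.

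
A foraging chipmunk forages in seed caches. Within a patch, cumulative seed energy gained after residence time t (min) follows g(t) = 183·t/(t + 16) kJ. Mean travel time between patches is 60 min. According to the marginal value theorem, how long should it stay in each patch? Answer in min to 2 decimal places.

Optimal t* satisfies g'(t*) = g(t*)/(T + t*).
g'(t) = 183·16/(t + 16)². Setting 183·16/(t+16)² = 183t/[(t+16)(60+t)] gives 16(60+t) = t(t+16), so t² = 16×60 = 960.
t* = √960 = 30.98 min.

30.98 min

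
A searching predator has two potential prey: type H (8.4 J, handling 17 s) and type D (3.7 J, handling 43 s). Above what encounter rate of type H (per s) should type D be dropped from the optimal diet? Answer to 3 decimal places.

Drop type D once their profitability E₂/h₂ falls below the rate achievable on type H alone: E₂/h₂ = λE₁/(1 + λh₁).
Solve for λ: λE₁h₂ = E₂(1 + λh₁) → λ(E₁h₂ − E₂h₁) = E₂ → λ = E₂/(E₁h₂ − E₂h₁).
λ = 3.7/(8.4×43 − 3.7×17) = 3.7/298.3 = 0.0124 per s.

0.012 per s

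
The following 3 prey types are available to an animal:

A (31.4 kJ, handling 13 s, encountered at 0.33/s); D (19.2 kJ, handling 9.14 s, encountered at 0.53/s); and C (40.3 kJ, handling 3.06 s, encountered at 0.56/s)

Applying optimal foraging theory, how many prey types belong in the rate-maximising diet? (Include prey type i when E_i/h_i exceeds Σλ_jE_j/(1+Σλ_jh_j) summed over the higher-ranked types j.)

1

Rank by E/h (kJ/s): C 13.2, A 2.42, D 2.1. Include each in turn until the next type's E/h falls below the running intake rate.
Rate on top 1: 8.317. A: 2.42 < 8.317 → exclude; stop.
Optimal diet: C — 1 of 3 types.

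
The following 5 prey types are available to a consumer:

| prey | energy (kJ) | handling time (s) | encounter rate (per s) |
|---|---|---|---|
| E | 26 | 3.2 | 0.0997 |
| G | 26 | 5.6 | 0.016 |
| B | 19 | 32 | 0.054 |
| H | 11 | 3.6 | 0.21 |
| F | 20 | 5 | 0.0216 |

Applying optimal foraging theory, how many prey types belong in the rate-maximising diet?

4

Rank by E/h (kJ/s): E 8.12, G 4.64, F 4, H 3.06, B 0.594. Include each in turn until the next type's E/h falls below the running intake rate.
Rate on top 1: 1.965. G: 4.64 > 1.965 → include.
Rate on top 2: 2.136. F: 4 > 2.136 → include.
Rate on top 3: 2.268. H: 3.06 > 2.268 → include.
Rate on top 4: 2.53. B: 0.594 < 2.53 → exclude; stop.
Optimal diet: E, G, F, H — 4 of 5 types.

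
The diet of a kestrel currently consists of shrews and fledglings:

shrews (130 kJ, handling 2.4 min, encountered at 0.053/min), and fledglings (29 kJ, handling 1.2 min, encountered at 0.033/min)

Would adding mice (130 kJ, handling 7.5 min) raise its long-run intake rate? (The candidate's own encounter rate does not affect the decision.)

Yes

Intake rate on the current diet: R = (0.053×130 + 0.033×29) / (1 + 0.053×2.4 + 0.033×1.2) = 7.847/1.167 = 6.725 kJ/min.
Profitability of mice: 130/7.5 = 17.33 kJ/min.
Since 17.33 > R, including mice increases the long-run rate.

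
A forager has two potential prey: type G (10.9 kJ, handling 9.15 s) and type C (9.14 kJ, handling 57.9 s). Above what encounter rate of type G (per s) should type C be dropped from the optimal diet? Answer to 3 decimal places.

0.017 per s

At the threshold, the rate on type G alone equals the profitability of type C: λ·10.9/(1 + λ·9.15) = 9.14/57.9 = 0.1579.
Rearranging, λ(10.9 − 0.1579×9.15) = 0.1579, so λ = 0.1579/9.456 = 0.01669 per s.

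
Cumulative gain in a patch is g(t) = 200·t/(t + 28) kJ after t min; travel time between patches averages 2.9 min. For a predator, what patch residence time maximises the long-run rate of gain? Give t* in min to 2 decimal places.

Optimal t* satisfies g'(t*) = g(t*)/(T + t*).
g'(t) = 200·28/(t + 28)². Setting 200·28/(t+28)² = 200t/[(t+28)(2.9+t)] gives 28(2.9+t) = t(t+28), so t² = 28×2.9 = 81.2.
t* = √81.2 = 9.011 min.

9.01 min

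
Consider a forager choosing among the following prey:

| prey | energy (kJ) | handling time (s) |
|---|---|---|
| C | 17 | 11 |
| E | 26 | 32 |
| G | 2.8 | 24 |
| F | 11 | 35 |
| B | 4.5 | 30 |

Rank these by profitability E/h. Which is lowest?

G

In descending order of E/h:
C: 17/11 = 1.55 kJ/s
E: 26/32 = 0.812 kJ/s
F: 11/35 = 0.314 kJ/s
B: 4.5/30 = 0.15 kJ/s
G: 2.8/24 = 0.117 kJ/s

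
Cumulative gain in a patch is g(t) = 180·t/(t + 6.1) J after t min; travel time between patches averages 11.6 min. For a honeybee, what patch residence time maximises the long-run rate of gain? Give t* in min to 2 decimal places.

By the marginal value theorem, leave when the instantaneous gain rate g'(t) equals the habitat-wide average g(t)/(T + t).
g'(t) = 180·6.1/(t + 6.1)². Setting 180·6.1/(t+6.1)² = 180t/[(t+6.1)(11.6+t)] gives 6.1(11.6+t) = t(t+6.1), so t² = 6.1×11.6 = 70.76.
t* = √70.76 = 8.412 min.

8.41 min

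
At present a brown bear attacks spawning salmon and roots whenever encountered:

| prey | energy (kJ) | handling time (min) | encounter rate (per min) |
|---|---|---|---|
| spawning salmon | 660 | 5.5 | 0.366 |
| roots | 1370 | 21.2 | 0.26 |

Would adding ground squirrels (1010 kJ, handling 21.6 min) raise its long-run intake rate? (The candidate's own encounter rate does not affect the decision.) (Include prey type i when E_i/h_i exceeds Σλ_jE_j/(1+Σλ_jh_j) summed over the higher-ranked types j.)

Intake rate on the current diet: R = (0.366×660 + 0.26×1370) / (1 + 0.366×5.5 + 0.26×21.2) = 597.8/8.525 = 70.12 kJ/min.
ground squirrels: E/h = 1010/21.6 = 46.76 kJ/min.
Since 46.76 < R, time spent handling ground squirrels is better spent searching.

No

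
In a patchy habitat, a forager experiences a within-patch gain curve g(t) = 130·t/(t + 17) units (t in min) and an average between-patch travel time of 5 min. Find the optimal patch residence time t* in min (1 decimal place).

By the marginal value theorem, leave when the instantaneous gain rate g'(t) equals the habitat-wide average g(t)/(T + t).
g'(t) = 130·17/(t + 17)². Setting 130·17/(t+17)² = 130t/[(t+17)(5+t)] gives 17(5+t) = t(t+17), so t² = 17×5 = 85.
t* = √85 = 9.22 min.

9.2 min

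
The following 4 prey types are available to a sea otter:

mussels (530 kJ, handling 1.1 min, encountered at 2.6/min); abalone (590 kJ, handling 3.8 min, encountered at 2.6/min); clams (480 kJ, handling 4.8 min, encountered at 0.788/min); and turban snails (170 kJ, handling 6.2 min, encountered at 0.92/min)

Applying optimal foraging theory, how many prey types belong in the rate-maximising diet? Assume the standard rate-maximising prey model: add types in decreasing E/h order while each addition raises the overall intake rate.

Profitabilities (E/h, kJ/min): mussels 482, abalone 155, clams 100, turban snails 27.4. Add prey in this order while the next type's profitability exceeds the intake rate on those already taken.
Rate on top 1: 357. abalone: 155 < 357 → exclude; stop.
Optimal diet: mussels — 1 of 4 types.

1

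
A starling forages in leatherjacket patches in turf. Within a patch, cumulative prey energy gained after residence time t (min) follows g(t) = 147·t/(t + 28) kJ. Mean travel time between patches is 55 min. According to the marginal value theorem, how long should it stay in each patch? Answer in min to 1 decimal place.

39.2 min

Optimal t* satisfies g'(t*) = g(t*)/(T + t*).
g'(t) = 147·28/(t + 28)². Setting 147·28/(t+28)² = 147t/[(t+28)(55+t)] gives 28(55+t) = t(t+28), so t² = 28×55 = 1540.
t* = √1540 = 39.24 min.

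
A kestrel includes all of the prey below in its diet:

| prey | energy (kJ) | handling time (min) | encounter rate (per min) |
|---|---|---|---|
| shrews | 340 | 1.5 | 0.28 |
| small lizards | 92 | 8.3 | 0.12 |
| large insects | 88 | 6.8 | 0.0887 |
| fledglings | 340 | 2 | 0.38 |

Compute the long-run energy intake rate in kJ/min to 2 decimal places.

64.36 kJ/min

Energy encountered per unit search time: 0.28×340 + 0.12×92 + 0.0887×88 + 0.38×340 = 243.2 kJ/min.
Handling time per unit search time: 0.28×1.5 + 0.12×8.3 + 0.0887×6.8 + 0.38×2 = 2.779.
Rate = 243.2/(1 + 2.779) = 64.36 kJ/min.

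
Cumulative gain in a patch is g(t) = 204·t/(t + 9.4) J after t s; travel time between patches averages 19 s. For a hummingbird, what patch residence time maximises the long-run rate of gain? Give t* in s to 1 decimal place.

13.4 s

Maximise g(t)/(T+t): set derivative to zero → g'(t)(T+t) = g(t).
g'(t) = 204·9.4/(t + 9.4)². Setting 204·9.4/(t+9.4)² = 204t/[(t+9.4)(19+t)] gives 9.4(19+t) = t(t+9.4), so t² = 9.4×19 = 178.6.
t* = √178.6 = 13.36 s.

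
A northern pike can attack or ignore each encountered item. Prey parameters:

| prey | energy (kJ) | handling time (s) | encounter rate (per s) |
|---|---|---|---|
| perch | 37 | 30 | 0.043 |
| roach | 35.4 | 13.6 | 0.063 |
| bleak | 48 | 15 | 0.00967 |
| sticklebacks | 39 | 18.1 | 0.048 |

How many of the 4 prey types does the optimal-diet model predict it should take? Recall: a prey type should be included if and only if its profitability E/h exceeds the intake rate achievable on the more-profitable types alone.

Profitabilities (E/h, kJ/s): bleak 3.2, roach 2.6, sticklebacks 2.15, perch 1.23. Add prey in this order while the next type's profitability exceeds the intake rate on those already taken.
Rate on top 1: 0.4054. roach: 2.6 > 0.4054 → include.
Rate on top 2: 1.346. sticklebacks: 2.15 > 1.346 → include.
Rate on top 3: 1.591. perch: 1.23 < 1.591 → exclude; stop.
Optimal diet: bleak, roach, sticklebacks — 3 of 4 types.

3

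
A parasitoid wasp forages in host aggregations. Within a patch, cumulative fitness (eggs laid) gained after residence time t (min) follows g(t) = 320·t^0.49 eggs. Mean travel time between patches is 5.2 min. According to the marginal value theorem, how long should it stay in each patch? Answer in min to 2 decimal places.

5.00 min

Optimal t* satisfies g'(t*) = g(t*)/(T + t*).
g'(t) = 0.49·320·t^-0.51. Setting 0.49·320·t^-0.51 = 320·t^0.49/(5.2+t) gives 0.49(5.2+t) = t, so 0.51·t = 0.49×5.2.
t* = 0.49×5.2/0.51 = 4.996 min.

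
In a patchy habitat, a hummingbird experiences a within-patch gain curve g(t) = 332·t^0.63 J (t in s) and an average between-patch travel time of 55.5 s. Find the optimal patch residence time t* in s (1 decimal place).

94.5 s

Optimal t* satisfies g'(t*) = g(t*)/(T + t*).
g'(t) = 0.63·332·t^-0.37. Setting 0.63·332·t^-0.37 = 332·t^0.63/(55.5+t) gives 0.63(55.5+t) = t, so 0.37·t = 0.63×55.5.
t* = 0.63×55.5/0.37 = 94.5 s.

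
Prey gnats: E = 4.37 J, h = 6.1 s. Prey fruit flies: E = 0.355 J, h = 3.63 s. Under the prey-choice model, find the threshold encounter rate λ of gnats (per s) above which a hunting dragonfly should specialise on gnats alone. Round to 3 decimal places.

Drop fruit flies once their profitability E₂/h₂ falls below the rate achievable on gnats alone: E₂/h₂ = λE₁/(1 + λh₁).
Solve for λ: λE₁h₂ = E₂(1 + λh₁) → λ(E₁h₂ − E₂h₁) = E₂ → λ = E₂/(E₁h₂ − E₂h₁).
λ = 0.355/(4.37×3.63 − 0.355×6.1) = 0.355/13.7 = 0.02592 per s.

0.026 per s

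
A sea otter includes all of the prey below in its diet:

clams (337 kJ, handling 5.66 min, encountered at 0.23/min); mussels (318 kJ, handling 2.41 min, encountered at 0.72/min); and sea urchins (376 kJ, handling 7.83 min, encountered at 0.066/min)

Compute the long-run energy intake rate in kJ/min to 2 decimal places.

R = Σλ_iE_i / (1 + Σλ_ih_i)
Numerator: 0.23×337 + 0.72×318 + 0.066×376 = 331.3
Denominator: 1 + 0.23×5.66 + 0.72×2.41 + 0.066×7.83 = 4.554
R = 331.3/4.554 = 72.75 kJ/min

72.75 kJ/min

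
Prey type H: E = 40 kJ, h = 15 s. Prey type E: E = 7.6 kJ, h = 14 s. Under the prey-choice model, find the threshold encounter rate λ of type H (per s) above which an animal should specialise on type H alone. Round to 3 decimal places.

The zero-one rule: include type E iff E₂/h₂ > λE₁/(1+λh₁). Equality gives the switch point.
λE₁h₂ = E₂ + λE₂h₁ ⇒ λ = E₂/(E₁h₂ − E₂h₁) = 7.6/(560 − 114) = 0.01704 per s.

0.017 per s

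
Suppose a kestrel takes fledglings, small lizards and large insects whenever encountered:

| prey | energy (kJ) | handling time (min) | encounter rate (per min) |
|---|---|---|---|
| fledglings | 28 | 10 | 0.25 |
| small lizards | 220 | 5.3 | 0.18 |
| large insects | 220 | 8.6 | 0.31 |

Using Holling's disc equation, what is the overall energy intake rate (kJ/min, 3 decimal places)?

R = Σλ_iE_i / (1 + Σλ_ih_i)
Numerator: 0.25×28 + 0.18×220 + 0.31×220 = 114.8
Denominator: 1 + 0.25×10 + 0.18×5.3 + 0.31×8.6 = 7.12
R = 114.8/7.12 = 16.12 kJ/min

16.124 kJ/min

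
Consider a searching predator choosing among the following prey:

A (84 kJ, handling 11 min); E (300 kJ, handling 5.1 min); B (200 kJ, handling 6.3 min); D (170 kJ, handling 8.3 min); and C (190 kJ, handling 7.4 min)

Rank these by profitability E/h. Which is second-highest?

Profitability E/h (kJ/min): A = 84/11 = 7.64, E = 300/5.1 = 58.8, B = 200/6.3 = 31.7, D = 170/8.3 = 20.5, C = 190/7.4 = 25.7.
Ranked: E > B > C > D > A.

B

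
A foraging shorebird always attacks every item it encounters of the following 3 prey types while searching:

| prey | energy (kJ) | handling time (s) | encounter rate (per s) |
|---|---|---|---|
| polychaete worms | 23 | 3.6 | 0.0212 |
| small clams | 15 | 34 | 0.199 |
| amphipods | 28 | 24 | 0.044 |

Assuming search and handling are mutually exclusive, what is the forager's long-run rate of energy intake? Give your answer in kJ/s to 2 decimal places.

0.53 kJ/s

R = Σλ_iE_i / (1 + Σλ_ih_i)
Numerator: 0.0212×23 + 0.199×15 + 0.044×28 = 4.705
Denominator: 1 + 0.0212×3.6 + 0.199×34 + 0.044×24 = 8.898
R = 4.705/8.898 = 0.5287 kJ/s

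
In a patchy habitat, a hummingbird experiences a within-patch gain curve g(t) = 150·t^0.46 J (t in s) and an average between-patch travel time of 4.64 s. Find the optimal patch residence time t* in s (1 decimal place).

Optimal t* satisfies g'(t*) = g(t*)/(T + t*).
g'(t) = 0.46·150·t^-0.54. Setting 0.46·150·t^-0.54 = 150·t^0.46/(4.64+t) gives 0.46(4.64+t) = t, so 0.54·t = 0.46×4.64.
t* = 0.46×4.64/0.54 = 3.953 s.

4.0 s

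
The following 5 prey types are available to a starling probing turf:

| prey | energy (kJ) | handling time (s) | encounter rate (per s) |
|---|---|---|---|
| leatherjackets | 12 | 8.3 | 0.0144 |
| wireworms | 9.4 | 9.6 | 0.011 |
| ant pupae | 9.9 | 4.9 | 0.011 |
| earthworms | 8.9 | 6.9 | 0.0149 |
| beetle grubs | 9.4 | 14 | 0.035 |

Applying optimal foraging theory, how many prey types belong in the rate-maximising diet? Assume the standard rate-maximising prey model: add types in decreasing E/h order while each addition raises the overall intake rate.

5

Rank by E/h (kJ/s): ant pupae 2.02, leatherjackets 1.45, earthworms 1.29, wireworms 0.979, beetle grubs 0.671. Include each in turn until the next type's E/h falls below the running intake rate.
Rate on top 1: 0.1033. leatherjackets: 1.45 > 0.1033 → include.
Rate on top 2: 0.2401. earthworms: 1.29 > 0.2401 → include.
Rate on top 3: 0.3246. wireworms: 0.979 > 0.3246 → include.
Rate on top 4: 0.3747. beetle grubs: 0.671 > 0.3747 → include.
Optimal diet: ant pupae, leatherjackets, earthworms, wireworms, beetle grubs — 5 of 5 types.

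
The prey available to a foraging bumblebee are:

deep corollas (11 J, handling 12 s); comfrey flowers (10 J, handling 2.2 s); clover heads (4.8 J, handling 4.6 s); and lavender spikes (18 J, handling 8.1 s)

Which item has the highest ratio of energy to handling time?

comfrey flowers

Profitability E/h (J/s): deep corollas = 11/12 = 0.917, comfrey flowers = 10/2.2 = 4.55, clover heads = 4.8/4.6 = 1.04, lavender spikes = 18/8.1 = 2.22.
Ranked: comfrey flowers > lavender spikes > clover heads > deep corollas.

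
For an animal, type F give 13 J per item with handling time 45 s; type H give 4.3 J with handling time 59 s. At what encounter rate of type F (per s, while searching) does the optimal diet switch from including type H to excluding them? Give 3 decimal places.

0.007 per s

The zero-one rule: include type H iff E₂/h₂ > λE₁/(1+λh₁). Equality gives the switch point.
λE₁h₂ = E₂ + λE₂h₁ ⇒ λ = E₂/(E₁h₂ − E₂h₁) = 4.3/(767 − 193.5) = 0.007498 per s.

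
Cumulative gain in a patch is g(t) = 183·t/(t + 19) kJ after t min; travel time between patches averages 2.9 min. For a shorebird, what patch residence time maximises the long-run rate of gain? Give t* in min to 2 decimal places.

Optimal t* satisfies g'(t*) = g(t*)/(T + t*).
g'(t) = 183·19/(t + 19)². Setting 183·19/(t+19)² = 183t/[(t+19)(2.9+t)] gives 19(2.9+t) = t(t+19), so t² = 19×2.9 = 55.1.
t* = √55.1 = 7.423 min.

7.42 min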